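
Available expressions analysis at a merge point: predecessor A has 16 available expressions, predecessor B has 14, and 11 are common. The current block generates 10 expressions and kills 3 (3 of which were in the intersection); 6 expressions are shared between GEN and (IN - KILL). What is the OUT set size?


IN = intersection of predecessors = 11
IN - KILL = 11 - 3 = 8
|OUT| = |GEN| + |IN - KILL| - |GEN ∩ (IN - KILL)| = 10 + 8 - 6 = 12

12


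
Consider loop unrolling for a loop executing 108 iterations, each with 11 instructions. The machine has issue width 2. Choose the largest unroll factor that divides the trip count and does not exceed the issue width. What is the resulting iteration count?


Largest divisor of 108 <= 2 is 2
New iterations = 108 / 2 = 54

54


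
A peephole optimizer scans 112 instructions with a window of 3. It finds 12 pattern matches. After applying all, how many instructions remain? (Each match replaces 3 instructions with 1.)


Each match removes 2 instructions.
Total removed = 12 * 2 = 24
Remaining = 112 - 24 = 88

88


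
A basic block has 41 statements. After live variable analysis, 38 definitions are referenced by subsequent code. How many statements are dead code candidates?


Dead code = total statements - live definitions
= 41 - 38 = 3

3


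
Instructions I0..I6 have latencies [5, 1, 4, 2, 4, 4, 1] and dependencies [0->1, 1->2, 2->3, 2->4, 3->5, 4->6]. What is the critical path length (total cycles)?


Compute longest path through dependency graph: dist(Ik) = max over predecessors of dist + latency(Ik).
dist(I0) = latency 5 = 5
dist(I1) = dist(I0) + 1 = 5 + 1 = 6
dist(I2) = dist(I1) + 4 = 6 + 4 = 10
dist(I3) = dist(I2) + 2 = 10 + 2 = 12
dist(I4) = dist(I2) + 4 = 10 + 4 = 14
dist(I5) = dist(I3) + 4 = 12 + 4 = 16
dist(I6) = dist(I4) + 1 = 14 + 1 = 15
Critical path = max dist = 16

16


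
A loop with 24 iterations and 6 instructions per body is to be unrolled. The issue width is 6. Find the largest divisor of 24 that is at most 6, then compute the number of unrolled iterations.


Largest divisor of 24 <= 6 is 6
New iterations = 24 / 6 = 4

4


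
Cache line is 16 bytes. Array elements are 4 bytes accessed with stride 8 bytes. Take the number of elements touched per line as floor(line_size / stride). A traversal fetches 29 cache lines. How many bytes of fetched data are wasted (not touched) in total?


Elements per line = floor(16 / 8) = 2
Bytes used per line = 2 * 4 = 8
Wasted per line = 16 - 8 = 8
Total wasted = 8 * 29 = 232

232


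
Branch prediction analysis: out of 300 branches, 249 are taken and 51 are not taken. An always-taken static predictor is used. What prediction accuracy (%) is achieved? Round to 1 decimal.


Predictor: always-taken
Correct predictions = 249
Accuracy = 249 / 300 * 100 = 83.0%

83.0


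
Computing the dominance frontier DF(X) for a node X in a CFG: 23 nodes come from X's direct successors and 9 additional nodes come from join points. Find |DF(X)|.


DF(X) = direct successor contributions + join point contributions
= 23 + 9 = 32

32


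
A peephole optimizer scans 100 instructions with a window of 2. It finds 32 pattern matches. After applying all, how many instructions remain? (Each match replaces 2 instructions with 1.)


Each match removes 1 instructions.
Total removed = 32 * 1 = 32
Remaining = 100 - 32 = 68

68


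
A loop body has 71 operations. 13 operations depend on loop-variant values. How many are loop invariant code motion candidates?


Invariant candidates = total - loop-dependent
= 71 - 13 = 58

58


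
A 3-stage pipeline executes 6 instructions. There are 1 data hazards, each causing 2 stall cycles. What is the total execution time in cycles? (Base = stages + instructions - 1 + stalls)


Base cycles = 3 + 6 - 1 = 8
Total stalls = 1 * 2 = 2
Total = 8 + 2 = 10

10


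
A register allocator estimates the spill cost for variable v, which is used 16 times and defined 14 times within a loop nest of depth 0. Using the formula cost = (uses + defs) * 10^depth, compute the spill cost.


uses + defs = 16 + 14 = 30
10^0 = 1
Spill cost = 30 * 1 = 30

30


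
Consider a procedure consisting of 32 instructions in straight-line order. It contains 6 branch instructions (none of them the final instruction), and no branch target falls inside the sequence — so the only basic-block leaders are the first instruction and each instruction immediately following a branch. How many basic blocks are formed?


With no in-sequence branch targets, the leaders are the first instruction plus the instruction after each branch.
Number of basic blocks = branches + 1
= 6 + 1 = 7

7


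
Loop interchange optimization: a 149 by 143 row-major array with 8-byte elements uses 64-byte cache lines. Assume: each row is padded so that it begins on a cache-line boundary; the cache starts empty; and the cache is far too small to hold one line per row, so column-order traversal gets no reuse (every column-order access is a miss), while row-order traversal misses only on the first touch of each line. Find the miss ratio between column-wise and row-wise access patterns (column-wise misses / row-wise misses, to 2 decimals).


Each row occupies 143 * 8 = 1144 bytes and starts on a line boundary, so it spans ceil(1144 / 64) = 18 cache lines.
Row-major traversal misses (one per line touched): 149 * ceil(143 * 8 / 64) = 2682
Column-major traversal misses (no reuse, every access misses): 149 * 143 = 21307
Ratio = 21307 / 2682 = 7.94

7.94


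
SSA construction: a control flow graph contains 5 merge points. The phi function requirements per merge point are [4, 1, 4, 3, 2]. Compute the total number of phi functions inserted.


Total phi functions = sum of phi functions at each join node
= 4 + 1 + 4 + 3 + 2 = 14

14


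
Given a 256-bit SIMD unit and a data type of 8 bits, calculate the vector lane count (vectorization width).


Width = SIMD bits / data type bits
= 256 / 8 = 32

32


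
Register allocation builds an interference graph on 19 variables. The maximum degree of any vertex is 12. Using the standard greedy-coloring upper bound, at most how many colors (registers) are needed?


Greedy coloring never needs more than (max_degree + 1) colors: when coloring a vertex, at most max_degree neighbors are already colored.
Upper bound = 12 + 1 = 13

13


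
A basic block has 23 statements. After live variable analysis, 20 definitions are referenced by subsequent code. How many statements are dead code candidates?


Dead code = total statements - live definitions
= 23 - 20 = 3

3


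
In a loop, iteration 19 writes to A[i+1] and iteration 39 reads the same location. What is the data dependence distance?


Distance = read iteration - write iteration
= 39 - 19 = 20

20


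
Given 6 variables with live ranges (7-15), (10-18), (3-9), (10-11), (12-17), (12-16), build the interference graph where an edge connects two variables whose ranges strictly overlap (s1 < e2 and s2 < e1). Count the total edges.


Check all pairs for overlapping intervals.
Two intervals (s1,e1) and (s2,e2) overlap if s1 < e2 and s2 < e1.
v0 (7-15) vs v1..v5: overlaps v1, v2, v3, v4, v5 -> 5
v1 (10-18) vs v2..v5: overlaps v3, v4, v5 -> 3
v2 (3-9) vs v3..v5: overlaps none -> 0
v3 (10-11) vs v4..v5: overlaps none -> 0
v4 (12-17) vs v5: overlaps v5 -> 1
Total overlapping pairs = 5 + 3 + 0 + 0 + 1 = 9

9


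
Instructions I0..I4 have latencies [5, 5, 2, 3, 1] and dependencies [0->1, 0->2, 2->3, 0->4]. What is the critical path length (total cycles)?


Compute longest path through dependency graph: dist(Ik) = max over predecessors of dist + latency(Ik).
dist(I0) = latency 5 = 5
dist(I1) = dist(I0) + 5 = 5 + 5 = 10
dist(I2) = dist(I0) + 2 = 5 + 2 = 7
dist(I3) = dist(I2) + 3 = 7 + 3 = 10
dist(I4) = dist(I0) + 1 = 5 + 1 = 6
Critical path = max dist = 10

10


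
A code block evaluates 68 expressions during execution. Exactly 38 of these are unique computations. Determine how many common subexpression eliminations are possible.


CSE count = total expressions - unique expressions
= 68 - 38 = 30

30


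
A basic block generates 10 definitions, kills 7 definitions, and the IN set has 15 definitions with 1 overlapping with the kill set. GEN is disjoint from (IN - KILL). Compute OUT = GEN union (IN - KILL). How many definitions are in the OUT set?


IN - KILL: 15 - 1 = 14 surviving definitions
OUT = GEN + surviving = 10 + 14 = 24

24


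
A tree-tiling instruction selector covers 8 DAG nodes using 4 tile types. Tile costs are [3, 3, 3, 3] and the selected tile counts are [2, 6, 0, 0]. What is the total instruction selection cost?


Total cost = sum(count_i * cost_i)
= 2*3 + 6*3 + 0*3 + 0*3
= 24

24


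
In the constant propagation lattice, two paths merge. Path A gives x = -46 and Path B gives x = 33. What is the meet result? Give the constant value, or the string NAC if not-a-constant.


Meet operation: if both paths give the same constant, result is that constant; if they differ, result is NAC (not-a-constant).
Path A: -46, Path B: 33 -> differ
Result: not-a-constant -> NAC

NAC


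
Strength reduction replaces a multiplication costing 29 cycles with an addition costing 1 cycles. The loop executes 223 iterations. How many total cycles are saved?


Per-iteration saving = 29 - 1 = 28
Total saved = 223 * 28 = 6244

6244


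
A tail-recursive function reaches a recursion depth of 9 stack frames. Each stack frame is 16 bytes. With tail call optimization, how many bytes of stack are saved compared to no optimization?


Without TCO: 9 * 16 = 144 bytes
With TCO: reuse 1 frame = 16 bytes
Savings = 144 - 16 = 128

128


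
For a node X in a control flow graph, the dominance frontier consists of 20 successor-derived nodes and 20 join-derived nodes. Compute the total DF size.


DF(X) = direct successor contributions + join point contributions
= 20 + 20 = 40

40


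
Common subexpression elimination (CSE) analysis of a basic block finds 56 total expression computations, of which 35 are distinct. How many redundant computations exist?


CSE count = total expressions - unique expressions
= 56 - 35 = 21

21


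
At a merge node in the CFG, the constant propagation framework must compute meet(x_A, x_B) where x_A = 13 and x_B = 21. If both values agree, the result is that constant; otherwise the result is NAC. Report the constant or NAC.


Meet operation: if both paths give the same constant, result is that constant; if they differ, result is NAC (not-a-constant).
Path A: 13, Path B: 21 -> differ
Result: not-a-constant -> NAC

NAC


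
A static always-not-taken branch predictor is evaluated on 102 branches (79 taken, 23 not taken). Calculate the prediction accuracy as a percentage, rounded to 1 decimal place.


Predictor: always-not-taken
Correct predictions = 23
Accuracy = 23 / 102 * 100 = 22.5%

22.5


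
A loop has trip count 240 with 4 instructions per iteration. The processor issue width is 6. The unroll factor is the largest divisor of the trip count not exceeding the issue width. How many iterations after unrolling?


Largest divisor of 240 <= 6 is 6
New iterations = 240 / 6 = 40

40


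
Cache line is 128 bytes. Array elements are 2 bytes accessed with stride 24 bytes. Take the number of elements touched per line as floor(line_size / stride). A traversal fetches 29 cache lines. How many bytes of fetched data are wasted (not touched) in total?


Elements per line = floor(128 / 24) = 5
Bytes used per line = 5 * 2 = 10
Wasted per line = 128 - 10 = 118
Total wasted = 118 * 29 = 3422

3422


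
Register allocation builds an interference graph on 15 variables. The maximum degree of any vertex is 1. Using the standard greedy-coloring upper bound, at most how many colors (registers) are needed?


Greedy coloring never needs more than (max_degree + 1) colors: when coloring a vertex, at most max_degree neighbors are already colored.
Upper bound = 1 + 1 = 2

2


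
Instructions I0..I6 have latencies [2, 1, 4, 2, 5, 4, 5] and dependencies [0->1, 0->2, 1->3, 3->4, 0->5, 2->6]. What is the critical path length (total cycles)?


Compute longest path through dependency graph: dist(Ik) = max over predecessors of dist + latency(Ik).
dist(I0) = latency 2 = 2
dist(I1) = dist(I0) + 1 = 2 + 1 = 3
dist(I2) = dist(I0) + 4 = 2 + 4 = 6
dist(I3) = dist(I1) + 2 = 3 + 2 = 5
dist(I4) = dist(I3) + 5 = 5 + 5 = 10
dist(I5) = dist(I0) + 4 = 2 + 4 = 6
dist(I6) = dist(I2) + 5 = 6 + 5 = 11
Critical path = max dist = 11

11


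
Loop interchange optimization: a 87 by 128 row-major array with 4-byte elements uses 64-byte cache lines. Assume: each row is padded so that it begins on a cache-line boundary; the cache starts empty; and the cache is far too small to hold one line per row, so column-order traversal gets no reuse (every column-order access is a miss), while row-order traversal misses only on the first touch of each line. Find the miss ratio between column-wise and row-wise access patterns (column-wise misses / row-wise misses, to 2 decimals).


Each row occupies 128 * 4 = 512 bytes and starts on a line boundary, so it spans ceil(512 / 64) = 8 cache lines.
Row-major traversal misses (one per line touched): 87 * ceil(128 * 4 / 64) = 696
Column-major traversal misses (no reuse, every access misses): 87 * 128 = 11136
Ratio = 11136 / 696 = 16.0

16.0


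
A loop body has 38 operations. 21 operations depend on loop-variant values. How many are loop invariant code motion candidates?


Invariant candidates = total - loop-dependent
= 38 - 21 = 17

17


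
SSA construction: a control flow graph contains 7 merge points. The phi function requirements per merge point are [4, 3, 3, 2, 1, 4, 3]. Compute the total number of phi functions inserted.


Total phi functions = sum of phi functions at each join node
= 4 + 3 + 3 + 2 + 1 + 4 + 3 = 20

20


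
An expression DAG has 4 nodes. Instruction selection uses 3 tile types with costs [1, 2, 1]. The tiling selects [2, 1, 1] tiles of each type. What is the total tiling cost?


Total cost = sum(count_i * cost_i)
= 2*1 + 1*2 + 1*1
= 5

5


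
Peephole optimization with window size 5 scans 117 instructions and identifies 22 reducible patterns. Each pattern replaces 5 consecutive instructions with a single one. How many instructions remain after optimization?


Each match removes 4 instructions.
Total removed = 22 * 4 = 88
Remaining = 117 - 88 = 29

29


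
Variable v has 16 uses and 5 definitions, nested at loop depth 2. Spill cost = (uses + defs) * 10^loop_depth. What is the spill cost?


uses + defs = 16 + 5 = 21
10^2 = 100
Spill cost = 21 * 100 = 2100

2100


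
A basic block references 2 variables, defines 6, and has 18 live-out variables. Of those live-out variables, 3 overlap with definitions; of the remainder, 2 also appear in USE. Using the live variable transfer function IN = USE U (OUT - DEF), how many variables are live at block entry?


OUT - DEF: 18 - 3 = 15
|IN| = |USE| + |OUT - DEF| - |USE ∩ (OUT - DEF)| = 2 + 15 - 2 = 15

15


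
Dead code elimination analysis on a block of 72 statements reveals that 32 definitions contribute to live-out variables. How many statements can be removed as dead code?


Dead code = total statements - live definitions
= 72 - 32 = 40

40


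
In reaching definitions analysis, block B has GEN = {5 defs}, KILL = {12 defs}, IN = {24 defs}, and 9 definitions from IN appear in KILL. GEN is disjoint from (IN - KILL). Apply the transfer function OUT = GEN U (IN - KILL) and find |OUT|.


IN - KILL: 24 - 9 = 15 surviving definitions
OUT = GEN + surviving = 5 + 15 = 20

20


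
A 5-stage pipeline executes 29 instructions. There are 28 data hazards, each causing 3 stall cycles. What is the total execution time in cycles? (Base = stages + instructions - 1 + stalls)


Base cycles = 5 + 29 - 1 = 33
Total stalls = 28 * 3 = 84
Total = 33 + 84 = 117

117


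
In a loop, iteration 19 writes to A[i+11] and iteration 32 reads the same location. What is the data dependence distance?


Distance = read iteration - write iteration
= 32 - 19 = 13

13


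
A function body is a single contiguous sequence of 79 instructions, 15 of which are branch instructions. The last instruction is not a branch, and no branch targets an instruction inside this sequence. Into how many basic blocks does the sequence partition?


With no in-sequence branch targets, the leaders are the first instruction plus the instruction after each branch.
Number of basic blocks = branches + 1
= 15 + 1 = 16

16


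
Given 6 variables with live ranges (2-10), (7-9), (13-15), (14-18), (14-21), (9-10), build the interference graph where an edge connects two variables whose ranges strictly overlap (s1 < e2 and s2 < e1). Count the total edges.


Check all pairs for overlapping intervals.
Two intervals (s1,e1) and (s2,e2) overlap if s1 < e2 and s2 < e1.
v0 (2-10) vs v1..v5: overlaps v1, v5 -> 2
v1 (7-9) vs v2..v5: overlaps none -> 0
v2 (13-15) vs v3..v5: overlaps v3, v4 -> 2
v3 (14-18) vs v4..v5: overlaps v4 -> 1
v4 (14-21) vs v5: overlaps none -> 0
Total overlapping pairs = 2 + 0 + 2 + 1 + 0 = 5

5


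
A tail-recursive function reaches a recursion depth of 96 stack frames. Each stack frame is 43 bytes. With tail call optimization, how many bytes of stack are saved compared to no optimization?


Without TCO: 96 * 43 = 4128 bytes
With TCO: reuse 1 frame = 43 bytes
Savings = 4128 - 43 = 4085

4085


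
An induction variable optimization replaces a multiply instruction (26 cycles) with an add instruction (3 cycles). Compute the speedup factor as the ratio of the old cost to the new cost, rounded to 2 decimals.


Ratio = mult_cost / add_cost = 26 / 3 = 8.67

8.67


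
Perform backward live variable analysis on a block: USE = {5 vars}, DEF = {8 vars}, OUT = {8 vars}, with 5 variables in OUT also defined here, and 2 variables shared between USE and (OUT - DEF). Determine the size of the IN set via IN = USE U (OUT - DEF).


OUT - DEF: 8 - 5 = 3
|IN| = |USE| + |OUT - DEF| - |USE ∩ (OUT - DEF)| = 5 + 3 - 2 = 6

6


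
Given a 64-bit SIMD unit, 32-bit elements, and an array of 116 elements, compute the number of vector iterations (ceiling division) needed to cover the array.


Width = 64 / 32 = 2 elements per vector op
Iterations = ceil(116 / 2) = 58

58


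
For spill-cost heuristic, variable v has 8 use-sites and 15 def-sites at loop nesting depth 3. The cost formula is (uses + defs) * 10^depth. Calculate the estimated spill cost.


uses + defs = 8 + 15 = 23
10^3 = 1000
Spill cost = 23 * 1000 = 23000

23000


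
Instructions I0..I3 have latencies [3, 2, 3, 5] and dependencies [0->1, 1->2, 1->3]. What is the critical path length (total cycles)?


Compute longest path through dependency graph: dist(Ik) = max over predecessors of dist + latency(Ik).
dist(I0) = latency 3 = 3
dist(I1) = dist(I0) + 2 = 3 + 2 = 5
dist(I2) = dist(I1) + 3 = 5 + 3 = 8
dist(I3) = dist(I1) + 5 = 5 + 5 = 10
Critical path = max dist = 10

10


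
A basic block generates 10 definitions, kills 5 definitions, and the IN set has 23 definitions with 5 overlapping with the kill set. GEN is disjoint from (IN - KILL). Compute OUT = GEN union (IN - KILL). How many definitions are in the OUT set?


IN - KILL: 23 - 5 = 18 surviving definitions
OUT = GEN + surviving = 10 + 18 = 28

28


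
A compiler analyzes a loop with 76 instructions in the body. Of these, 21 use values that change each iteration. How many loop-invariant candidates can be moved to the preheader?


Invariant candidates = total - loop-dependent
= 76 - 21 = 55

55


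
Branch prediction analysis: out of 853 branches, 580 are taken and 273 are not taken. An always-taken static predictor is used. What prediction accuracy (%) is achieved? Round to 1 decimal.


Predictor: always-taken
Correct predictions = 580
Accuracy = 580 / 853 * 100 = 68.0%

68.0


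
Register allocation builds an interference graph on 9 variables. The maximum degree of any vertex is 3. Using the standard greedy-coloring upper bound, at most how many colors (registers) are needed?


Greedy coloring never needs more than (max_degree + 1) colors: when coloring a vertex, at most max_degree neighbors are already colored.
Upper bound = 3 + 1 = 4

4


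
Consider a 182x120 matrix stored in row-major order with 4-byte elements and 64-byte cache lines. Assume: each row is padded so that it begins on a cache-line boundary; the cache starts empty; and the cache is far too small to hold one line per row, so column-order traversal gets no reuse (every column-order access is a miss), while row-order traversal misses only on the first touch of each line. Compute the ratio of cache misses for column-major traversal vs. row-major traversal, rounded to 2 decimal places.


Each row occupies 120 * 4 = 480 bytes and starts on a line boundary, so it spans ceil(480 / 64) = 8 cache lines.
Row-major traversal misses (one per line touched): 182 * ceil(120 * 4 / 64) = 1456
Column-major traversal misses (no reuse, every access misses): 182 * 120 = 21840
Ratio = 21840 / 1456 = 15.0

15.0


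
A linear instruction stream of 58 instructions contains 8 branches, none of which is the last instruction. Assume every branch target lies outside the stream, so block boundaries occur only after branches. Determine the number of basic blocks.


With no in-sequence branch targets, the leaders are the first instruction plus the instruction after each branch.
Number of basic blocks = branches + 1
= 8 + 1 = 9

9


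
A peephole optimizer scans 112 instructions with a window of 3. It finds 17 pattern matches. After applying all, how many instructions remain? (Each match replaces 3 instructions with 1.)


Each match removes 2 instructions.
Total removed = 17 * 2 = 34
Remaining = 112 - 34 = 78

78


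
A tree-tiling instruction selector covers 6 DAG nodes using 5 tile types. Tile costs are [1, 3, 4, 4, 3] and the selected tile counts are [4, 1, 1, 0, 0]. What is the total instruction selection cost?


Total cost = sum(count_i * cost_i)
= 4*1 + 1*3 + 1*4 + 0*4 + 0*3
= 11

11


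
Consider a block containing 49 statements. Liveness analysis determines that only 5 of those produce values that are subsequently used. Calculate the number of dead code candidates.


Dead code = total statements - live definitions
= 49 - 5 = 44

44


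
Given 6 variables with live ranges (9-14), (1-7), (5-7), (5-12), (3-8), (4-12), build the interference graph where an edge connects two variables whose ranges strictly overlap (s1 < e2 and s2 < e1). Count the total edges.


Check all pairs for overlapping intervals.
Two intervals (s1,e1) and (s2,e2) overlap if s1 < e2 and s2 < e1.
v0 (9-14) vs v1..v5: overlaps v3, v5 -> 2
v1 (1-7) vs v2..v5: overlaps v2, v3, v4, v5 -> 4
v2 (5-7) vs v3..v5: overlaps v3, v4, v5 -> 3
v3 (5-12) vs v4..v5: overlaps v4, v5 -> 2
v4 (3-8) vs v5: overlaps v5 -> 1
Total overlapping pairs = 2 + 4 + 3 + 2 + 1 = 12

12


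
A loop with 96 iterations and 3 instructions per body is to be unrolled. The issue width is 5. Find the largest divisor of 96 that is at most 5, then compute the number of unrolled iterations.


Largest divisor of 96 <= 5 is 4
New iterations = 96 / 4 = 24

24


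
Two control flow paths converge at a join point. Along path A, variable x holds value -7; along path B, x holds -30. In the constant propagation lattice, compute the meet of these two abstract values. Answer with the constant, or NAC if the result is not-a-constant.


Meet operation: if both paths give the same constant, result is that constant; if they differ, result is NAC (not-a-constant).
Path A: -7, Path B: -30 -> differ
Result: not-a-constant -> NAC

NAC


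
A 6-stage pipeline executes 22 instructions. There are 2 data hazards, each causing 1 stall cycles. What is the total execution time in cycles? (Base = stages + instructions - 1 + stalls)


Base cycles = 6 + 22 - 1 = 27
Total stalls = 2 * 1 = 2
Total = 27 + 2 = 29

29


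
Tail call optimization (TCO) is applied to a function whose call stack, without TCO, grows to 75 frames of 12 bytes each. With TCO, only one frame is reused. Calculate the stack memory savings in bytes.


Without TCO: 75 * 12 = 900 bytes
With TCO: reuse 1 frame = 12 bytes
Savings = 900 - 12 = 888

888


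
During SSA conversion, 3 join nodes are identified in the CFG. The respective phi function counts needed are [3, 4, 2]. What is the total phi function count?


Total phi functions = sum of phi functions at each join node
= 3 + 4 + 2 = 9

9


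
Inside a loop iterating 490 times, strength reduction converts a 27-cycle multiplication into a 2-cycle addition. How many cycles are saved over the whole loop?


Per-iteration saving = 27 - 2 = 25
Total saved = 490 * 25 = 12250

12250


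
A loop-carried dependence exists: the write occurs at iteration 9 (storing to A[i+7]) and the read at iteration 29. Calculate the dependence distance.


Distance = read iteration - write iteration
= 29 - 9 = 20

20


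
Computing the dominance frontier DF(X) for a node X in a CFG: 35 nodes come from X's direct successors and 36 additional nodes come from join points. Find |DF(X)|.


DF(X) = direct successor contributions + join point contributions
= 35 + 36 = 71

71


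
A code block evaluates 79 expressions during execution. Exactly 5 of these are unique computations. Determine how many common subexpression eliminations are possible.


CSE count = total expressions - unique expressions
= 79 - 5 = 74

74


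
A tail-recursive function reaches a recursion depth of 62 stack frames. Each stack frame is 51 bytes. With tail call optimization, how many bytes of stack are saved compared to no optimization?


Without TCO: 62 * 51 = 3162 bytes
With TCO: reuse 1 frame = 51 bytes
Savings = 3162 - 51 = 3111

3111


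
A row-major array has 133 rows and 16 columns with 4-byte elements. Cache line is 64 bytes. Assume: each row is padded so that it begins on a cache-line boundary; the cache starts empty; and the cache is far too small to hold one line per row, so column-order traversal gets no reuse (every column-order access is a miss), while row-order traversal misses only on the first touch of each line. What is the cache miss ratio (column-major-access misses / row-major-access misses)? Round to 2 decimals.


Each row occupies 16 * 4 = 64 bytes and starts on a line boundary, so it spans ceil(64 / 64) = 1 cache lines.
Row-major traversal misses (one per line touched): 133 * ceil(16 * 4 / 64) = 133
Column-major traversal misses (no reuse, every access misses): 133 * 16 = 2128
Ratio = 2128 / 133 = 16.0

16.0


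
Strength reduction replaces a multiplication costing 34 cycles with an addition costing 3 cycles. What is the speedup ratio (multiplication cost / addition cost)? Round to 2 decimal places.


Ratio = mult_cost / add_cost = 34 / 3 = 11.33

11.33


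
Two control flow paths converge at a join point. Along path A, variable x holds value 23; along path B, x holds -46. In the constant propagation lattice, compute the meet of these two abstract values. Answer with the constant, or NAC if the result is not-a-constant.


Meet operation: if both paths give the same constant, result is that constant; if they differ, result is NAC (not-a-constant).
Path A: 23, Path B: -46 -> differ
Result: not-a-constant -> NAC

NAC


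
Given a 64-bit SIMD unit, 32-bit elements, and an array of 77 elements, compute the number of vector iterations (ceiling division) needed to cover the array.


Width = 64 / 32 = 2 elements per vector op
Iterations = ceil(77 / 2) = 39

39


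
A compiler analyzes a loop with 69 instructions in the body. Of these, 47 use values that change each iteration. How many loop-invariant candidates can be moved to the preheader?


Invariant candidates = total - loop-dependent
= 69 - 47 = 22

22


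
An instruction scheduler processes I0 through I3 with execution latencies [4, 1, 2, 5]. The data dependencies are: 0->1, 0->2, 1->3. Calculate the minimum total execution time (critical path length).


Compute longest path through dependency graph: dist(Ik) = max over predecessors of dist + latency(Ik).
dist(I0) = latency 4 = 4
dist(I1) = dist(I0) + 1 = 4 + 1 = 5
dist(I2) = dist(I0) + 2 = 4 + 2 = 6
dist(I3) = dist(I1) + 5 = 5 + 5 = 10
Critical path = max dist = 10

10


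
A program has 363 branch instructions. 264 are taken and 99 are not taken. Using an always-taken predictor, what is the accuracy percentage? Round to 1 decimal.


Predictor: always-taken
Correct predictions = 264
Accuracy = 264 / 363 * 100 = 72.7%

72.7


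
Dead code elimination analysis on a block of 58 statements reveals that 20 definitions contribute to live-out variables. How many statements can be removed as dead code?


Dead code = total statements - live definitions
= 58 - 20 = 38

38


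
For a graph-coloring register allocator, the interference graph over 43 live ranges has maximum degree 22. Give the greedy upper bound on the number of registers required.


Greedy coloring never needs more than (max_degree + 1) colors: when coloring a vertex, at most max_degree neighbors are already colored.
Upper bound = 22 + 1 = 23

23


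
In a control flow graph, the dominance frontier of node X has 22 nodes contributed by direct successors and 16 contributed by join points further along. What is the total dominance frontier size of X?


DF(X) = direct successor contributions + join point contributions
= 22 + 16 = 38

38


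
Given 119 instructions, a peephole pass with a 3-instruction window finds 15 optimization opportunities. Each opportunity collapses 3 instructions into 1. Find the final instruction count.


Each match removes 2 instructions.
Total removed = 15 * 2 = 30
Remaining = 119 - 30 = 89

89


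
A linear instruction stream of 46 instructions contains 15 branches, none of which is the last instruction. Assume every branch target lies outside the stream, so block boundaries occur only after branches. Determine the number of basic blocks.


With no in-sequence branch targets, the leaders are the first instruction plus the instruction after each branch.
Number of basic blocks = branches + 1
= 15 + 1 = 16

16


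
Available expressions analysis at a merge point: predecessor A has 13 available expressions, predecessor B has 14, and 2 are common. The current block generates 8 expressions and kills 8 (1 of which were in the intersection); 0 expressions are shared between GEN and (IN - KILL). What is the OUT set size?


IN = intersection of predecessors = 2
IN - KILL = 2 - 1 = 1
|OUT| = |GEN| + |IN - KILL| - |GEN ∩ (IN - KILL)| = 8 + 1 - 0 = 9

9


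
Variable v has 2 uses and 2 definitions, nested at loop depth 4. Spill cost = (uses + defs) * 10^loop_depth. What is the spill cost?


uses + defs = 2 + 2 = 4
10^4 = 10000
Spill cost = 4 * 10000 = 40000

40000


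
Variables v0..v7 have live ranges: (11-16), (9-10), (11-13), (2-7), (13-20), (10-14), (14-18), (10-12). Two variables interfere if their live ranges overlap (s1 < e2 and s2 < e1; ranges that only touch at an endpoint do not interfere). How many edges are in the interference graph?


Check all pairs for overlapping intervals.
Two intervals (s1,e1) and (s2,e2) overlap if s1 < e2 and s2 < e1.
v0 (11-16) vs v1..v7: overlaps v2, v4, v5, v6, v7 -> 5
v1 (9-10) vs v2..v7: overlaps none -> 0
v2 (11-13) vs v3..v7: overlaps v5, v7 -> 2
v3 (2-7) vs v4..v7: overlaps none -> 0
v4 (13-20) vs v5..v7: overlaps v5, v6 -> 2
v5 (10-14) vs v6..v7: overlaps v7 -> 1
v6 (14-18) vs v7: overlaps none -> 0
Total overlapping pairs = 5 + 0 + 2 + 0 + 2 + 1 + 0 = 10

10


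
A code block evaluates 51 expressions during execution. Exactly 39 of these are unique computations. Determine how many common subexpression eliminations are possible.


CSE count = total expressions - unique expressions
= 51 - 39 = 12

12


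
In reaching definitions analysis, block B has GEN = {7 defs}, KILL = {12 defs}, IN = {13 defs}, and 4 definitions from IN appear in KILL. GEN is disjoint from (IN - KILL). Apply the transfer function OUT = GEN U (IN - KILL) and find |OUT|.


IN - KILL: 13 - 4 = 9 surviving definitions
OUT = GEN + surviving = 7 + 9 = 16

16


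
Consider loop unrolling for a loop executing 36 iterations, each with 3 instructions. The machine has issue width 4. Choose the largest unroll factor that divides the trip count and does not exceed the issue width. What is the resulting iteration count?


Largest divisor of 36 <= 4 is 4
New iterations = 36 / 4 = 9

9


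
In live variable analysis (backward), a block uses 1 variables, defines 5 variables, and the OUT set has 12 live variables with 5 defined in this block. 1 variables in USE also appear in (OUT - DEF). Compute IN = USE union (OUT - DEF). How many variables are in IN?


OUT - DEF: 12 - 5 = 7
|IN| = |USE| + |OUT - DEF| - |USE ∩ (OUT - DEF)| = 1 + 7 - 1 = 7

7


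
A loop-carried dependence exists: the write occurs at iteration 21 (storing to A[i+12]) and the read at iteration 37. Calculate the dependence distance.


Distance = read iteration - write iteration
= 37 - 21 = 16

16


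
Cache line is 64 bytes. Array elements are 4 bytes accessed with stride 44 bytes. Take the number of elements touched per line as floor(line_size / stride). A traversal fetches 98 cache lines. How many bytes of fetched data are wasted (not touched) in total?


Elements per line = floor(64 / 44) = 1
Bytes used per line = 1 * 4 = 4
Wasted per line = 64 - 4 = 60
Total wasted = 60 * 98 = 5880

5880


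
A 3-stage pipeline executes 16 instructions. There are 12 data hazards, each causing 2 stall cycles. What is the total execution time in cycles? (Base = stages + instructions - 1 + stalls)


Base cycles = 3 + 16 - 1 = 18
Total stalls = 12 * 2 = 24
Total = 18 + 24 = 42

42


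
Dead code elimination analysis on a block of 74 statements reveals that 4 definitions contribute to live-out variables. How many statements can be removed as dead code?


Dead code = total statements - live definitions
= 74 - 4 = 70

70


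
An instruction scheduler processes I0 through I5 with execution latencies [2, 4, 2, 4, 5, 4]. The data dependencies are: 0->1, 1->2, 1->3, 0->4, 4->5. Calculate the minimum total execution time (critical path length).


Compute longest path through dependency graph: dist(Ik) = max over predecessors of dist + latency(Ik).
dist(I0) = latency 2 = 2
dist(I1) = dist(I0) + 4 = 2 + 4 = 6
dist(I2) = dist(I1) + 2 = 6 + 2 = 8
dist(I3) = dist(I1) + 4 = 6 + 4 = 10
dist(I4) = dist(I0) + 5 = 2 + 5 = 7
dist(I5) = dist(I4) + 4 = 7 + 4 = 11
Critical path = max dist = 11

11


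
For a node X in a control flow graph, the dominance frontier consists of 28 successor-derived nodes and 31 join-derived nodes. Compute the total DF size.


DF(X) = direct successor contributions + join point contributions
= 28 + 31 = 59

59


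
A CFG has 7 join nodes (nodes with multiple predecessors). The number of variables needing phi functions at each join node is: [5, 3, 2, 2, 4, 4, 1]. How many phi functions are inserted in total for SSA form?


Total phi functions = sum of phi functions at each join node
= 5 + 3 + 2 + 2 + 4 + 4 + 1 = 21

21


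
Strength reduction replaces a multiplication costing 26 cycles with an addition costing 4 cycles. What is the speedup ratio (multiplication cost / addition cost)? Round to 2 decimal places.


Ratio = mult_cost / add_cost = 26 / 4 = 6.5

6.5


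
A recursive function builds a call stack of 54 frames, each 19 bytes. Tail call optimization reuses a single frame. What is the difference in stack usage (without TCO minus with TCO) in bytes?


Without TCO: 54 * 19 = 1026 bytes
With TCO: reuse 1 frame = 19 bytes
Savings = 1026 - 19 = 1007

1007


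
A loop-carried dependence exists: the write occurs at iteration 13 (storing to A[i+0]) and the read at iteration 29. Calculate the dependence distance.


Distance = read iteration - write iteration
= 29 - 13 = 16

16


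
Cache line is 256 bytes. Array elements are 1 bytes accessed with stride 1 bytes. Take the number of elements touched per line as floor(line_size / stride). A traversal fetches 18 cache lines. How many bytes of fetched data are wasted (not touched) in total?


Elements per line = floor(256 / 1) = 256
Bytes used per line = 256 * 1 = 256
Wasted per line = 256 - 256 = 0
Total wasted = 0 * 18 = 0

0


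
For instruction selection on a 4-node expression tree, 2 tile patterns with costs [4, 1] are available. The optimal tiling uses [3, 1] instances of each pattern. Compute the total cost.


Total cost = sum(count_i * cost_i)
= 3*4 + 1*1
= 13

13


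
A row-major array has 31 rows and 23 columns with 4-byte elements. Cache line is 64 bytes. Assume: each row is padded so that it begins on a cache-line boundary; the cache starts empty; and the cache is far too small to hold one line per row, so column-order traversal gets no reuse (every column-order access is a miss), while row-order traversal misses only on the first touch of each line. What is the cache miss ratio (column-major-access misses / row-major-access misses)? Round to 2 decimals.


Each row occupies 23 * 4 = 92 bytes and starts on a line boundary, so it spans ceil(92 / 64) = 2 cache lines.
Row-major traversal misses (one per line touched): 31 * ceil(23 * 4 / 64) = 62
Column-major traversal misses (no reuse, every access misses): 31 * 23 = 713
Ratio = 713 / 62 = 11.5

11.5


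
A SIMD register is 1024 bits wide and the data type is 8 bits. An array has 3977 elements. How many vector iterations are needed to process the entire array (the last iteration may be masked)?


Width = 1024 / 8 = 128 elements per vector op
Iterations = ceil(3977 / 128) = 32

32


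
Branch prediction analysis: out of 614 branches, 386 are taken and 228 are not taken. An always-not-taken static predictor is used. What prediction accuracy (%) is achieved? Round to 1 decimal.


Predictor: always-not-taken
Correct predictions = 228
Accuracy = 228 / 614 * 100 = 37.1%

37.1


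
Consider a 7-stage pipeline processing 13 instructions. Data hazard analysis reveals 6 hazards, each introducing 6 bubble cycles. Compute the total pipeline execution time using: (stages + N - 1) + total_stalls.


Base cycles = 7 + 13 - 1 = 19
Total stalls = 6 * 6 = 36
Total = 19 + 36 = 55

55


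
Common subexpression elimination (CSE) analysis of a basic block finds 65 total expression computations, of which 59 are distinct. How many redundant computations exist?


CSE count = total expressions - unique expressions
= 65 - 59 = 6

6


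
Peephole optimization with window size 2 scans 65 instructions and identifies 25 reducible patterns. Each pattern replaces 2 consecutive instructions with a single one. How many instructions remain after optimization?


Each match removes 1 instructions.
Total removed = 25 * 1 = 25
Remaining = 65 - 25 = 40

40


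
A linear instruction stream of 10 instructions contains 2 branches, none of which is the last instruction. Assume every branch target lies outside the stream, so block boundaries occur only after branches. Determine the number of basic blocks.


With no in-sequence branch targets, the leaders are the first instruction plus the instruction after each branch.
Number of basic blocks = branches + 1
= 2 + 1 = 3

3


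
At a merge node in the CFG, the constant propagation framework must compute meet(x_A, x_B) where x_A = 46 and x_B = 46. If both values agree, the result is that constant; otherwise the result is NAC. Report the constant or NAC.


Meet operation: if both paths give the same constant, result is that constant; if they differ, result is NAC (not-a-constant).
Path A: 46, Path B: 46 -> equal
Result: constant -> 46

46


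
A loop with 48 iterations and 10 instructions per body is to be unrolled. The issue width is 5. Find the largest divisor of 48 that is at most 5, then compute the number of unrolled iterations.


Largest divisor of 48 <= 5 is 4
New iterations = 48 / 4 = 12

12
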